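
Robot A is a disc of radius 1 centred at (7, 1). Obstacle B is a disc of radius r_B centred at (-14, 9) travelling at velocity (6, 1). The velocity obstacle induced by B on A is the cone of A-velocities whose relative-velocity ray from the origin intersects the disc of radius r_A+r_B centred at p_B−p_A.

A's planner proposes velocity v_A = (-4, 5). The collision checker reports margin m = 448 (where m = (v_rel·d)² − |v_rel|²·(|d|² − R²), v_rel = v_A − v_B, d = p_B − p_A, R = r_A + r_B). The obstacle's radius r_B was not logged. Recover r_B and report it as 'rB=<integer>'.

m = 448
d = (-21, 8);  v_rel = (-10, 4),  |v_rel|² = 116
v_rel×d = (-10)·(8) − (4)·(-21) = 4
since m = R²·116 − 4²:  R² = (16 + 448) / 116 = 4
R = √4 = 2  ⇒  r_B = 2 − 1 = 1

rB=1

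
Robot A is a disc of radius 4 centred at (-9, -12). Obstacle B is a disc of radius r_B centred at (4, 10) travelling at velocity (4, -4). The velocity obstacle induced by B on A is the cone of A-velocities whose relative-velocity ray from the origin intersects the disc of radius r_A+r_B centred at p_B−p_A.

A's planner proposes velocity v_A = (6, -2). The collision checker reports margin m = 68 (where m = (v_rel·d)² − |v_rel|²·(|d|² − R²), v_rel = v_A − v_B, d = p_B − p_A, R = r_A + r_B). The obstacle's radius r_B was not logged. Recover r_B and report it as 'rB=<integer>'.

m = 68
d = (13, 22);  v_rel = (2, 2),  |v_rel|² = 8
v_rel×d = (2)·(22) − (2)·(13) = 18
since m = R²·8 − 18²:  R² = (324 + 68) / 8 = 49
R = √49 = 7  ⇒  r_B = 7 − 4 = 3

rB=3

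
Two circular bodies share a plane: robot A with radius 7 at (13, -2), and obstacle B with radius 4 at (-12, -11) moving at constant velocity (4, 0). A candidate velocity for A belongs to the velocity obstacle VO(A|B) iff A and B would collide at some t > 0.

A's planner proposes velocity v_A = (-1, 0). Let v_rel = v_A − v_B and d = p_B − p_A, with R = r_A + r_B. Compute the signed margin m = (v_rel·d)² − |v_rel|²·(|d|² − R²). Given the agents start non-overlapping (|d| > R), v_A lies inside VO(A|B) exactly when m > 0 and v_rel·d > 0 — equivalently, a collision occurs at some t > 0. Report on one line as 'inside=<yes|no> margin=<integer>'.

d = (-25, -9),  |d|² = 706;  R = 7+4 = 11,  c = 706−11² = 585
v_rel = (-5, 0),  |v_rel|² = 25;  v_rel·d = (-5)·(-25) + (0)·(-9) = 125
25·t² − 250·t + 585 = 0  ⇒  m = 125² − 25·585 = 1000
m = 1000 > 0,  v_rel·d = 125 > 0  ⇒  inside

inside=yes margin=1000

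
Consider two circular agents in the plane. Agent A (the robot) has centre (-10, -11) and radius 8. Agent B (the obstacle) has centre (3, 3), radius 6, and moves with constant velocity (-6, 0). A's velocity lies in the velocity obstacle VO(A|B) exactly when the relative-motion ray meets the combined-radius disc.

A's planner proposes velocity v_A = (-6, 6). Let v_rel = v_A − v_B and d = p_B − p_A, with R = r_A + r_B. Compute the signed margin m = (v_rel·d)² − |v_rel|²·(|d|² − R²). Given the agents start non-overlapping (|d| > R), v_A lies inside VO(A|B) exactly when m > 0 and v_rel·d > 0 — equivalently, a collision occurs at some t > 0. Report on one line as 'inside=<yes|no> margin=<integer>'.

d = (13, 14),  |d|² = 365;  R = 8+6 = 14,  c = 365−14² = 169
v_rel = (0, 6),  |v_rel|² = 36;  v_rel·d = (0)·(13) + (6)·(14) = 84
36·t² − 168·t + 169 = 0  ⇒  m = 84² − 36·169 = 972
m = 972 > 0,  v_rel·d = 84 > 0  ⇒  inside

inside=yes margin=972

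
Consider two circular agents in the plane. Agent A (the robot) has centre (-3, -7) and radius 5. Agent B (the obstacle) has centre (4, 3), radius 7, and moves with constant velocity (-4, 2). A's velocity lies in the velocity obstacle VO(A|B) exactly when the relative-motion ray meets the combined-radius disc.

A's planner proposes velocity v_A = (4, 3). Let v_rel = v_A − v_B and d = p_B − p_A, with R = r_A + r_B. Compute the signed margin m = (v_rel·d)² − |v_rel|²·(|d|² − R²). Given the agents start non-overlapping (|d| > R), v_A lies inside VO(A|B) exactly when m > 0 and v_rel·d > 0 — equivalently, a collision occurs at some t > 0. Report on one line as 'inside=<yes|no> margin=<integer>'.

d = (7, 10),  |d|² = 149;  R = 5+7 = 12,  c = 149−12² = 5
v_rel = (8, 1),  |v_rel|² = 65;  v_rel·d = (8)·(7) + (1)·(10) = 66
65·t² − 132·t + 5 = 0  ⇒  m = 66² − 65·5 = 4031
m = 4031 > 0,  v_rel·d = 66 > 0  ⇒  inside

inside=yes margin=4031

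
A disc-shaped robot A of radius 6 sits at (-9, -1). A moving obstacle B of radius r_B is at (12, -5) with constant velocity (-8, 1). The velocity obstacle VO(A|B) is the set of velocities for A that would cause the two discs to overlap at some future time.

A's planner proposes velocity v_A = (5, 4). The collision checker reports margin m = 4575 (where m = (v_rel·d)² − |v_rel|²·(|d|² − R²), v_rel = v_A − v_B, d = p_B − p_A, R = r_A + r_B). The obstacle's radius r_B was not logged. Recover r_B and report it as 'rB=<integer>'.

m = 4575
d = (21, -4);  v_rel = (13, 3),  |v_rel|² = 178
v_rel×d = (13)·(-4) − (3)·(21) = -115
since m = R²·178 − (-115)²:  R² = (13225 + 4575) / 178 = 100
R = √100 = 10  ⇒  r_B = 10 − 6 = 4

rB=4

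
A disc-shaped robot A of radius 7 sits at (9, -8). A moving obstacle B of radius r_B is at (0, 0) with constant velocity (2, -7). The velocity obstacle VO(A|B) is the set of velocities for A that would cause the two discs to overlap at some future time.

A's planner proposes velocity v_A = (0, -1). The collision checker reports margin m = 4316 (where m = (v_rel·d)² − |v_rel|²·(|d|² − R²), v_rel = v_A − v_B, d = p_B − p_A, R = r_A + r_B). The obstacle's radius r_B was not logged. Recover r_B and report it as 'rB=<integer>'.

m = 4316
d = (-9, 8);  v_rel = (-2, 6),  |v_rel|² = 40
v_rel×d = (-2)·(8) − (6)·(-9) = 38
since m = R²·40 − 38²:  R² = (1444 + 4316) / 40 = 144
R = √144 = 12  ⇒  r_B = 12 − 7 = 5

rB=5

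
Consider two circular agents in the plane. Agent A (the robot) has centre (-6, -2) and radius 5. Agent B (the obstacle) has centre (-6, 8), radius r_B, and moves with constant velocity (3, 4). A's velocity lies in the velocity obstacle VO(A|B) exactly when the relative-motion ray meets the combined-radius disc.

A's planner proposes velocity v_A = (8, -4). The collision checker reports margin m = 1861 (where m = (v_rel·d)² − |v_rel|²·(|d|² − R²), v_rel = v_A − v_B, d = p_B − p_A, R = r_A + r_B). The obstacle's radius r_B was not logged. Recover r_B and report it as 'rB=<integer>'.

m = 1861
d = (0, 10);  v_rel = (5, -8),  |v_rel|² = 89
v_rel×d = (5)·(10) − (-8)·(0) = 50
since m = R²·89 − 50²:  R² = (2500 + 1861) / 89 = 49
R = √49 = 7  ⇒  r_B = 7 − 5 = 2

rB=2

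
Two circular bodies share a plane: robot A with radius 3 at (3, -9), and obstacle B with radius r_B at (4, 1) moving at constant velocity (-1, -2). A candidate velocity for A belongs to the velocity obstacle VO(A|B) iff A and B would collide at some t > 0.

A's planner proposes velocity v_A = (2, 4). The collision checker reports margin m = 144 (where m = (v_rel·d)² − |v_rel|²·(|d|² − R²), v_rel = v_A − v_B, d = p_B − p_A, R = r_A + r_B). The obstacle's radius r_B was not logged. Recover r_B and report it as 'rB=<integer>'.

m = 144
d = (1, 10);  v_rel = (3, 6),  |v_rel|² = 45
v_rel×d = (3)·(10) − (6)·(1) = 24
since m = R²·45 − 24²:  R² = (576 + 144) / 45 = 16
R = √16 = 4  ⇒  r_B = 4 − 3 = 1

rB=1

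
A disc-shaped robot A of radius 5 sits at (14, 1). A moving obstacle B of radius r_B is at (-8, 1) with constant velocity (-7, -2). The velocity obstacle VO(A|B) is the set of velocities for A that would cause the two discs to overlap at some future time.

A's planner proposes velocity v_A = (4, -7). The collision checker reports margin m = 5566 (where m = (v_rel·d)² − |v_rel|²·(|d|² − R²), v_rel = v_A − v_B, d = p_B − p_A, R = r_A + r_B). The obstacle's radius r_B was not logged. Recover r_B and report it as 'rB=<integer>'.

m = 5566
d = (-22, 0);  v_rel = (11, -5),  |v_rel|² = 146
v_rel×d = (11)·(0) − (-5)·(-22) = -110
since m = R²·146 − (-110)²:  R² = (12100 + 5566) / 146 = 121
R = √121 = 11  ⇒  r_B = 11 − 5 = 6

rB=6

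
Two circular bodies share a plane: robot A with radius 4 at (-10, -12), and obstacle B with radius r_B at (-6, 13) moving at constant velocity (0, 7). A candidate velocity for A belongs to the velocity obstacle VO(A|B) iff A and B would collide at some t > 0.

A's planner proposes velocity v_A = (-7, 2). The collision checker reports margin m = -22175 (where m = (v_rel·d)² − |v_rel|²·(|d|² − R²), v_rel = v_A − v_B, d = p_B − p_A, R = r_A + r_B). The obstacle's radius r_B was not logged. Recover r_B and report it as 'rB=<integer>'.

m = -22175
d = (4, 25);  v_rel = (-7, -5),  |v_rel|² = 74
v_rel×d = (-7)·(25) − (-5)·(4) = -155
since m = R²·74 − (-155)²:  R² = (24025 + -22175) / 74 = 25
R = √25 = 5  ⇒  r_B = 5 − 4 = 1

rB=1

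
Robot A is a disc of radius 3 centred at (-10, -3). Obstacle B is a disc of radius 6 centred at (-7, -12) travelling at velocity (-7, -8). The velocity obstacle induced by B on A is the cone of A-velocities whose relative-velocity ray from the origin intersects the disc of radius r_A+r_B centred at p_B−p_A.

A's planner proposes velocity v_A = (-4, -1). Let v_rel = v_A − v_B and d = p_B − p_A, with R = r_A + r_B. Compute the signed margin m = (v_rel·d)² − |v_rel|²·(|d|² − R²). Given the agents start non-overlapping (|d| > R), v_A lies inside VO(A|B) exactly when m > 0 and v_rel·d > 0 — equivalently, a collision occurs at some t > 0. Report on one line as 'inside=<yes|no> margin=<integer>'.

d = (3, -9),  |d|² = 90;  R = 3+6 = 9,  c = 90−9² = 9
v_rel = (3, 7),  |v_rel|² = 58;  v_rel·d = (3)·(3) + (7)·(-9) = -54
58·t² + 108·t + 9 = 0  ⇒  m = (-54)² − 58·9 = 2394
m = 2394 > 0,  v_rel·d = -54 < 0  ⇒  outside

inside=no margin=2394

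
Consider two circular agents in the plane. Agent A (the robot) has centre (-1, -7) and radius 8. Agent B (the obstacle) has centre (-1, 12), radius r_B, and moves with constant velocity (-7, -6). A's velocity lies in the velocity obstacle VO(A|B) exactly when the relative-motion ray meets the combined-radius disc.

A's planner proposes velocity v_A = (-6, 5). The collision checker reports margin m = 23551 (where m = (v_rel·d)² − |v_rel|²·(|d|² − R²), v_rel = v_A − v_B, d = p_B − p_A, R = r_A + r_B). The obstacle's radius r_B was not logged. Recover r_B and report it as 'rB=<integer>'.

m = 23551
d = (0, 19);  v_rel = (1, 11),  |v_rel|² = 122
v_rel×d = (1)·(19) − (11)·(0) = 19
since m = R²·122 − 19²:  R² = (361 + 23551) / 122 = 196
R = √196 = 14  ⇒  r_B = 14 − 8 = 6

rB=6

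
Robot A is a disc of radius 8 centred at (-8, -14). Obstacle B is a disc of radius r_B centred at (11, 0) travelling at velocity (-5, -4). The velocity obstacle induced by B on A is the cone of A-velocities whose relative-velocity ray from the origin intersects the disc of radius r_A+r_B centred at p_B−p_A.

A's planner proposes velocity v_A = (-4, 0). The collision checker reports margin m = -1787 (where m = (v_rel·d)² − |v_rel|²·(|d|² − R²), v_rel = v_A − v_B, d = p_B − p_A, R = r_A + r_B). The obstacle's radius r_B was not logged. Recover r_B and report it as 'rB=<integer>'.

m = -1787
d = (19, 14);  v_rel = (1, 4),  |v_rel|² = 17
v_rel×d = (1)·(14) − (4)·(19) = -62
since m = R²·17 − (-62)²:  R² = (3844 + -1787) / 17 = 121
R = √121 = 11  ⇒  r_B = 11 − 8 = 3

rB=3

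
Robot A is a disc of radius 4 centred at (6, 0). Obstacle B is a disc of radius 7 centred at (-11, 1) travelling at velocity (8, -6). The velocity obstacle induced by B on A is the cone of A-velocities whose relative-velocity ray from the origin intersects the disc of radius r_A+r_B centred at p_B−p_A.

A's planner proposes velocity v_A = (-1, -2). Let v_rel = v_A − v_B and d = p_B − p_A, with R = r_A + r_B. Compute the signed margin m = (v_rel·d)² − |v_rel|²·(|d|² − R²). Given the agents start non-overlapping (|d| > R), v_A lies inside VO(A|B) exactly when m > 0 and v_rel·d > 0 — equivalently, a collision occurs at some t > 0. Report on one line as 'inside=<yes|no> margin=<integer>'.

d = (-17, 1),  |d|² = 290;  R = 4+7 = 11,  c = 290−11² = 169
v_rel = (-9, 4),  |v_rel|² = 97;  v_rel·d = (-9)·(-17) + (4)·(1) = 157
97·t² − 314·t + 169 = 0  ⇒  m = 157² − 97·169 = 8256
m = 8256 > 0,  v_rel·d = 157 > 0  ⇒  inside

inside=yes margin=8256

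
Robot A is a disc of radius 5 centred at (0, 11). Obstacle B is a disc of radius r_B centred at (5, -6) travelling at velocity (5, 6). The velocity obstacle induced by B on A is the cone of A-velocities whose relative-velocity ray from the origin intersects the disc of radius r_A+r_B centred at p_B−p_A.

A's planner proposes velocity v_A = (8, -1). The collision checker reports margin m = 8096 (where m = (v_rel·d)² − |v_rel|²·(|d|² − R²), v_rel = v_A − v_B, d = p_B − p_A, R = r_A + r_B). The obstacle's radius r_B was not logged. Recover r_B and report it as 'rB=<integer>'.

m = 8096
d = (5, -17);  v_rel = (3, -7),  |v_rel|² = 58
v_rel×d = (3)·(-17) − (-7)·(5) = -16
since m = R²·58 − (-16)²:  R² = (256 + 8096) / 58 = 144
R = √144 = 12  ⇒  r_B = 12 − 5 = 7

rB=7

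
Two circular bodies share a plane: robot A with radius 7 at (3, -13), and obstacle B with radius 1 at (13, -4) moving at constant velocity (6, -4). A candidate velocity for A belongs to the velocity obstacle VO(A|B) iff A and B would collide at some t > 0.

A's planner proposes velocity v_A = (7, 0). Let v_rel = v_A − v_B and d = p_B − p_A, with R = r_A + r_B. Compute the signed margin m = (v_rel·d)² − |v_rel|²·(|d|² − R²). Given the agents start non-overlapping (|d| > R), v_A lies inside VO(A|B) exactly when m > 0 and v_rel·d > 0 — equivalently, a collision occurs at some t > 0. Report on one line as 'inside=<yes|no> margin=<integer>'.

d = (10, 9),  |d|² = 181;  R = 7+1 = 8,  c = 181−8² = 117
v_rel = (1, 4),  |v_rel|² = 17;  v_rel·d = (1)·(10) + (4)·(9) = 46
17·t² − 92·t + 117 = 0  ⇒  m = 46² − 17·117 = 127
m = 127 > 0,  v_rel·d = 46 > 0  ⇒  inside

inside=yes margin=127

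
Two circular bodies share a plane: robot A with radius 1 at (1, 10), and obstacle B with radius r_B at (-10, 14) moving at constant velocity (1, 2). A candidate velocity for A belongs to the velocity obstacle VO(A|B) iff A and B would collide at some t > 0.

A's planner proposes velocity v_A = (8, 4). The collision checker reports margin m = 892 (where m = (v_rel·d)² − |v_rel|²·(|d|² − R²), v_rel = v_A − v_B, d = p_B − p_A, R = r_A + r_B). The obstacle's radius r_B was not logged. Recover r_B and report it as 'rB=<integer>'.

m = 892
d = (-11, 4);  v_rel = (7, 2),  |v_rel|² = 53
v_rel×d = (7)·(4) − (2)·(-11) = 50
since m = R²·53 − 50²:  R² = (2500 + 892) / 53 = 64
R = √64 = 8  ⇒  r_B = 8 − 1 = 7

rB=7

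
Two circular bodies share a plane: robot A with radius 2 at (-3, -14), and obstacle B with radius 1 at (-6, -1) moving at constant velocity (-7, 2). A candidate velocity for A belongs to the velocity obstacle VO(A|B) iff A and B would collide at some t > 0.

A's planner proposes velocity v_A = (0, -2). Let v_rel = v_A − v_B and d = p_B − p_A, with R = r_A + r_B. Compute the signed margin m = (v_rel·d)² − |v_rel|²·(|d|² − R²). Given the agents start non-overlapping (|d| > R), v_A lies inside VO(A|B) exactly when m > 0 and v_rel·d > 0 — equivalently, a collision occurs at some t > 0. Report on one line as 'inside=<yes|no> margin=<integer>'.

d = (-3, 13),  |d|² = 178;  R = 2+1 = 3,  c = 178−3² = 169
v_rel = (7, -4),  |v_rel|² = 65;  v_rel·d = (7)·(-3) + (-4)·(13) = -73
65·t² + 146·t + 169 = 0  ⇒  m = (-73)² − 65·169 = -5656
m = -5656 < 0,  v_rel·d = -73 < 0  ⇒  outside

inside=no margin=-5656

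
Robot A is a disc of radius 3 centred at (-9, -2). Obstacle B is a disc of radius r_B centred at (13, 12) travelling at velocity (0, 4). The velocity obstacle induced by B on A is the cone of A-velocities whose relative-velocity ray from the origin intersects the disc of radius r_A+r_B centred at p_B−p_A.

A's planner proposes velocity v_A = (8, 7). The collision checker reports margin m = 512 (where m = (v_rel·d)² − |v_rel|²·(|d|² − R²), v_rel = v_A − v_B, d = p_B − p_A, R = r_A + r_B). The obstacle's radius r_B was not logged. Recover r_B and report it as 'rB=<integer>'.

m = 512
d = (22, 14);  v_rel = (8, 3),  |v_rel|² = 73
v_rel×d = (8)·(14) − (3)·(22) = 46
since m = R²·73 − 46²:  R² = (2116 + 512) / 73 = 36
R = √36 = 6  ⇒  r_B = 6 − 3 = 3

rB=3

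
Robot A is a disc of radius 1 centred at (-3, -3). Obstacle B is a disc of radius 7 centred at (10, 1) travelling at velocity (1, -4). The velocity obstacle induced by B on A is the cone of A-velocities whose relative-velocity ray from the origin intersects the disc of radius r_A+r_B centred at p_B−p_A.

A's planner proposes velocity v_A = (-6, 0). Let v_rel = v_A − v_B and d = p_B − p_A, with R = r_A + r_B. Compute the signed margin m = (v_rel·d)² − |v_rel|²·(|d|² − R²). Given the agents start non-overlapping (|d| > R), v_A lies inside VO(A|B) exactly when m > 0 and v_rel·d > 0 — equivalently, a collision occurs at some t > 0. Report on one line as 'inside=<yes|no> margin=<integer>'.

d = (13, 4),  |d|² = 185;  R = 1+7 = 8,  c = 185−8² = 121
v_rel = (-7, 4),  |v_rel|² = 65;  v_rel·d = (-7)·(13) + (4)·(4) = -75
65·t² + 150·t + 121 = 0  ⇒  m = (-75)² − 65·121 = -2240
m = -2240 < 0,  v_rel·d = -75 < 0  ⇒  outside

inside=no margin=-2240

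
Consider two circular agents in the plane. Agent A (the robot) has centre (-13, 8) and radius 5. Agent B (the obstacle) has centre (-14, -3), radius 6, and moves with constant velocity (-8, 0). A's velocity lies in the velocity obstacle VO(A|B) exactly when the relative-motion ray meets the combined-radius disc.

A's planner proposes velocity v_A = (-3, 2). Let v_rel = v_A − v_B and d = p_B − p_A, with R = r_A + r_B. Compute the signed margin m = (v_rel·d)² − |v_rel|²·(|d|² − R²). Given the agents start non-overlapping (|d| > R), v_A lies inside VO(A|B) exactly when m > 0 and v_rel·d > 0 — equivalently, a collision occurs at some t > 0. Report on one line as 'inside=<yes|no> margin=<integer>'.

d = (-1, -11),  |d|² = 122;  R = 5+6 = 11,  c = 122−11² = 1
v_rel = (5, 2),  |v_rel|² = 29;  v_rel·d = (5)·(-1) + (2)·(-11) = -27
29·t² + 54·t + 1 = 0  ⇒  m = (-27)² − 29·1 = 700
m = 700 > 0,  v_rel·d = -27 < 0  ⇒  outside

inside=no margin=700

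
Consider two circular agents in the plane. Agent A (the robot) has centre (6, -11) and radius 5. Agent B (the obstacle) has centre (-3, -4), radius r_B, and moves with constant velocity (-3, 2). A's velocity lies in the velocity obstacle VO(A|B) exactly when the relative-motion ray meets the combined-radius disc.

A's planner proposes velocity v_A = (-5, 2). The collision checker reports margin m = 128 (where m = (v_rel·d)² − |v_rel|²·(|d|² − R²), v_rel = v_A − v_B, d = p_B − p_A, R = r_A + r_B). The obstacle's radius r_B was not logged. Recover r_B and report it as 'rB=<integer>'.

m = 128
d = (-9, 7);  v_rel = (-2, 0),  |v_rel|² = 4
v_rel×d = (-2)·(7) − (0)·(-9) = -14
since m = R²·4 − (-14)²:  R² = (196 + 128) / 4 = 81
R = √81 = 9  ⇒  r_B = 9 − 5 = 4

rB=4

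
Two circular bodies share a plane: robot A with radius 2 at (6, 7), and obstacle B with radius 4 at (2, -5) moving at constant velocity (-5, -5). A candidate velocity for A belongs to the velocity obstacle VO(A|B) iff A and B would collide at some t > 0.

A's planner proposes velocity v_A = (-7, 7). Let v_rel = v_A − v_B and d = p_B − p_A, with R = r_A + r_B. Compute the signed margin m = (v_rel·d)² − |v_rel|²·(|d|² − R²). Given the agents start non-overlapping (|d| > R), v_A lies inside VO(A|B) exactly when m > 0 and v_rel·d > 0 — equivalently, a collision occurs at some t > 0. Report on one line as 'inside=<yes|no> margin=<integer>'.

d = (-4, -12),  |d|² = 160;  R = 2+4 = 6,  c = 160−6² = 124
v_rel = (-2, 12),  |v_rel|² = 148;  v_rel·d = (-2)·(-4) + (12)·(-12) = -136
148·t² + 272·t + 124 = 0  ⇒  m = (-136)² − 148·124 = 144
m = 144 > 0,  v_rel·d = -136 < 0  ⇒  outside

inside=no margin=144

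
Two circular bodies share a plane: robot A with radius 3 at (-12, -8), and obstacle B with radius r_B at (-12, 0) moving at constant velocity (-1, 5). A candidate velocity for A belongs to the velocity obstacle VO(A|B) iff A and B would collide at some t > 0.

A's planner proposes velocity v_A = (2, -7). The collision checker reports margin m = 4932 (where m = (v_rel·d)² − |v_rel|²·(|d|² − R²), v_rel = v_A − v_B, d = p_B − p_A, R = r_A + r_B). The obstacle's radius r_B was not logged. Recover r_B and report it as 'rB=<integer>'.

m = 4932
d = (0, 8);  v_rel = (3, -12),  |v_rel|² = 153
v_rel×d = (3)·(8) − (-12)·(0) = 24
since m = R²·153 − 24²:  R² = (576 + 4932) / 153 = 36
R = √36 = 6  ⇒  r_B = 6 − 3 = 3

rB=3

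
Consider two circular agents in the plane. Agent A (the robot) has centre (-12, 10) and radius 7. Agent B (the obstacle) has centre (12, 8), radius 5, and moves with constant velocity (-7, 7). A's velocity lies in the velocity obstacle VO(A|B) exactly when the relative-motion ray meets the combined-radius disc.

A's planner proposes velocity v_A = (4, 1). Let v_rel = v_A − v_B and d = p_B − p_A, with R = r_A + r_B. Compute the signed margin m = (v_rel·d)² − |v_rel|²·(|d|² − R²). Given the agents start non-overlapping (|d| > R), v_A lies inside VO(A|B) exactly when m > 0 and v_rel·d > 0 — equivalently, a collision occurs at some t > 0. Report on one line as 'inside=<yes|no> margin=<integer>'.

d = (24, -2),  |d|² = 580;  R = 7+5 = 12,  c = 580−12² = 436
v_rel = (11, -6),  |v_rel|² = 157;  v_rel·d = (11)·(24) + (-6)·(-2) = 276
157·t² − 552·t + 436 = 0  ⇒  m = 276² − 157·436 = 7724
m = 7724 > 0,  v_rel·d = 276 > 0  ⇒  inside

inside=yes margin=7724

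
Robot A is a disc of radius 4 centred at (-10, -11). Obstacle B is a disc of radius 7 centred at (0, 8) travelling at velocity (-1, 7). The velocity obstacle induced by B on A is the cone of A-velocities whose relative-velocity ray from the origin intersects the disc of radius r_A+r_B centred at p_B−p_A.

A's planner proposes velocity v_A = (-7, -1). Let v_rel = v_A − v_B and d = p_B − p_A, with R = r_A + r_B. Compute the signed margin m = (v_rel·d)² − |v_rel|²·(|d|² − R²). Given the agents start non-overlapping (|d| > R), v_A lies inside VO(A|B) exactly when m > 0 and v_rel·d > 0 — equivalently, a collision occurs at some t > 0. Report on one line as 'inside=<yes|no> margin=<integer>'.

d = (10, 19),  |d|² = 461;  R = 4+7 = 11,  c = 461−11² = 340
v_rel = (-6, -8),  |v_rel|² = 100;  v_rel·d = (-6)·(10) + (-8)·(19) = -212
100·t² + 424·t + 340 = 0  ⇒  m = (-212)² − 100·340 = 10944
m = 10944 > 0,  v_rel·d = -212 < 0  ⇒  outside

inside=no margin=10944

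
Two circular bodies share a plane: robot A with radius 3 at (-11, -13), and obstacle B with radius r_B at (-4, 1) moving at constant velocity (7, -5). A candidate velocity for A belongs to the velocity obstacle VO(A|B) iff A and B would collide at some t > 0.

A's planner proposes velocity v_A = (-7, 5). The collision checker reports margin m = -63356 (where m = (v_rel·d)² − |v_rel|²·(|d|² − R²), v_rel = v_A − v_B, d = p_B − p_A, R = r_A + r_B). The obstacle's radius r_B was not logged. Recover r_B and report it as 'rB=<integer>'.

m = -63356
d = (7, 14);  v_rel = (-14, 10),  |v_rel|² = 296
v_rel×d = (-14)·(14) − (10)·(7) = -266
since m = R²·296 − (-266)²:  R² = (70756 + -63356) / 296 = 25
R = √25 = 5  ⇒  r_B = 5 − 3 = 2

rB=2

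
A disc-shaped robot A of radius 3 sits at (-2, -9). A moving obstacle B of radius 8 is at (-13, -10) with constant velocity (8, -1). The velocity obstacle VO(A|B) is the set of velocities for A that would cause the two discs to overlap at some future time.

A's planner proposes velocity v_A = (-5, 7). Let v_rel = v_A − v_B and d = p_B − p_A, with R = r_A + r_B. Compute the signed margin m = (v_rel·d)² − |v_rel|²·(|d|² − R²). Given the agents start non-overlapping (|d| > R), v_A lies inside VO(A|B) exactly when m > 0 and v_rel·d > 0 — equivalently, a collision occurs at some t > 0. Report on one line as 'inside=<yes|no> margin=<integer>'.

d = (-11, -1),  |d|² = 122;  R = 3+8 = 11,  c = 122−11² = 1
v_rel = (-13, 8),  |v_rel|² = 233;  v_rel·d = (-13)·(-11) + (8)·(-1) = 135
233·t² − 270·t + 1 = 0  ⇒  m = 135² − 233·1 = 17992
m = 17992 > 0,  v_rel·d = 135 > 0  ⇒  inside

inside=yes margin=17992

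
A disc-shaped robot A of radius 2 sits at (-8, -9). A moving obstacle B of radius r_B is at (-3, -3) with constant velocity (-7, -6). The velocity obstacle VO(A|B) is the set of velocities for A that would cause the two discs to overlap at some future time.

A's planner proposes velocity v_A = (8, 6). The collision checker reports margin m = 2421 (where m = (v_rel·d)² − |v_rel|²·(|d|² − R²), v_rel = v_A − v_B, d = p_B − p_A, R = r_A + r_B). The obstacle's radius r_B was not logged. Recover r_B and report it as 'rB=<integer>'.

m = 2421
d = (5, 6);  v_rel = (15, 12),  |v_rel|² = 369
v_rel×d = (15)·(6) − (12)·(5) = 30
since m = R²·369 − 30²:  R² = (900 + 2421) / 369 = 9
R = √9 = 3  ⇒  r_B = 3 − 2 = 1

rB=1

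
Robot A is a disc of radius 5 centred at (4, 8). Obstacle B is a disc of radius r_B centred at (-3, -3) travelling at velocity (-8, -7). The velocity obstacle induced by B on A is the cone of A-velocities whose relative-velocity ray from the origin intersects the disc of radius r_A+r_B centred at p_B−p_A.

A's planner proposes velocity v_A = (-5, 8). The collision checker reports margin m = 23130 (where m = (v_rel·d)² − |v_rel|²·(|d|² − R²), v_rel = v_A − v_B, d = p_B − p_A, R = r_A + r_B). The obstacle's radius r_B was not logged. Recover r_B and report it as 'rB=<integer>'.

m = 23130
d = (-7, -11);  v_rel = (3, 15),  |v_rel|² = 234
v_rel×d = (3)·(-11) − (15)·(-7) = 72
since m = R²·234 − 72²:  R² = (5184 + 23130) / 234 = 121
R = √121 = 11  ⇒  r_B = 11 − 5 = 6

rB=6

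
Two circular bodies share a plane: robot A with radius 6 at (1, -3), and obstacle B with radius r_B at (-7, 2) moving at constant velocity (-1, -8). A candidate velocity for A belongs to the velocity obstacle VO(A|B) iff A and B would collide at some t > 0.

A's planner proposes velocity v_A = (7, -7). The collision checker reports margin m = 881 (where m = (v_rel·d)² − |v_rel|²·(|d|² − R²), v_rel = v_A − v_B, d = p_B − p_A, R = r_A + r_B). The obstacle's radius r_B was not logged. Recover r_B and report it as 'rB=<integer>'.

m = 881
d = (-8, 5);  v_rel = (8, 1),  |v_rel|² = 65
v_rel×d = (8)·(5) − (1)·(-8) = 48
since m = R²·65 − 48²:  R² = (2304 + 881) / 65 = 49
R = √49 = 7  ⇒  r_B = 7 − 6 = 1

rB=1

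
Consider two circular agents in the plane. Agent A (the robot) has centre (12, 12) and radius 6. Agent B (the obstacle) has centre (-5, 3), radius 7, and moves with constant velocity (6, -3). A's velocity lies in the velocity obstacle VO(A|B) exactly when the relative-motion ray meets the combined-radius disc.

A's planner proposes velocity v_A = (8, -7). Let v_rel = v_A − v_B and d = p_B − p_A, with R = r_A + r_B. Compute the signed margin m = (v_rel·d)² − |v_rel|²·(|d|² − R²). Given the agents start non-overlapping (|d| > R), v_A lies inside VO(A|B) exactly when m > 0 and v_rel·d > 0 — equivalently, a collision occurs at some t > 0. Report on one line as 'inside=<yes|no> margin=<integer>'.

d = (-17, -9),  |d|² = 370;  R = 6+7 = 13,  c = 370−13² = 201
v_rel = (2, -4),  |v_rel|² = 20;  v_rel·d = (2)·(-17) + (-4)·(-9) = 2
20·t² − 4·t + 201 = 0  ⇒  m = 2² − 20·201 = -4016
m = -4016 < 0,  v_rel·d = 2 > 0  ⇒  outside

inside=no margin=-4016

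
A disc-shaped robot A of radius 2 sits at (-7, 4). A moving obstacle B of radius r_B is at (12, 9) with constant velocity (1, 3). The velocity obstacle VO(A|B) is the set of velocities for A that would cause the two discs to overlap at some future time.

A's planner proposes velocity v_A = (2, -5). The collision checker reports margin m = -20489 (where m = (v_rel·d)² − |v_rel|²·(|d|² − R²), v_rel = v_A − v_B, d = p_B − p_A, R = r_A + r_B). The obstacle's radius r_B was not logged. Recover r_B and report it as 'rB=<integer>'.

m = -20489
d = (19, 5);  v_rel = (1, -8),  |v_rel|² = 65
v_rel×d = (1)·(5) − (-8)·(19) = 157
since m = R²·65 − 157²:  R² = (24649 + -20489) / 65 = 64
R = √64 = 8  ⇒  r_B = 8 − 2 = 6

rB=6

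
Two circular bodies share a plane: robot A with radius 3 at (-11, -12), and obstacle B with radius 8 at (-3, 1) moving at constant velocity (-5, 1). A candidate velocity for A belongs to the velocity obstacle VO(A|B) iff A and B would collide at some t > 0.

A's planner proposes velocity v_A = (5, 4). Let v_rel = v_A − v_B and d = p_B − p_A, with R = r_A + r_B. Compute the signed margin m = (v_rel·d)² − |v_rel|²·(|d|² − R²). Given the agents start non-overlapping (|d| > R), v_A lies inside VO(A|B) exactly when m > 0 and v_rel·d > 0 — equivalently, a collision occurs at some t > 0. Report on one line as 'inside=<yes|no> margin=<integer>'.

d = (8, 13),  |d|² = 233;  R = 3+8 = 11,  c = 233−11² = 112
v_rel = (10, 3),  |v_rel|² = 109;  v_rel·d = (10)·(8) + (3)·(13) = 119
109·t² − 238·t + 112 = 0  ⇒  m = 119² − 109·112 = 1953
m = 1953 > 0,  v_rel·d = 119 > 0  ⇒  inside

inside=yes margin=1953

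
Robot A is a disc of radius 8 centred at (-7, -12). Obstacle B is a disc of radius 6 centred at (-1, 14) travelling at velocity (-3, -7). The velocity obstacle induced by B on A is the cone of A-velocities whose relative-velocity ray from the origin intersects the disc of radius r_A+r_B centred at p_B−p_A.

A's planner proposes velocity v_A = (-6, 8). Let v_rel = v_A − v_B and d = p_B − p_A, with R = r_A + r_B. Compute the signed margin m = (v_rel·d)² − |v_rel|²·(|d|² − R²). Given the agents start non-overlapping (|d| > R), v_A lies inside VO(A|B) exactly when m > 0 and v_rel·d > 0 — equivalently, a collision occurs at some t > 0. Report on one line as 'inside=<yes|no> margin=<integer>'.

d = (6, 26),  |d|² = 712;  R = 8+6 = 14,  c = 712−14² = 516
v_rel = (-3, 15),  |v_rel|² = 234;  v_rel·d = (-3)·(6) + (15)·(26) = 372
234·t² − 744·t + 516 = 0  ⇒  m = 372² − 234·516 = 17640
m = 17640 > 0,  v_rel·d = 372 > 0  ⇒  inside

inside=yes margin=17640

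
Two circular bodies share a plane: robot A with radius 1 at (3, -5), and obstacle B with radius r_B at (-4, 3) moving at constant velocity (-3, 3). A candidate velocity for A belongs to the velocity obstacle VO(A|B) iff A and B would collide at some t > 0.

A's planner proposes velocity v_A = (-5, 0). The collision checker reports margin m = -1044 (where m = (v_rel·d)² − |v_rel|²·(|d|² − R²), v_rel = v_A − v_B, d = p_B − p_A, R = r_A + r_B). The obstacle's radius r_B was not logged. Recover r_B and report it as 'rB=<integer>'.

m = -1044
d = (-7, 8);  v_rel = (-2, -3),  |v_rel|² = 13
v_rel×d = (-2)·(8) − (-3)·(-7) = -37
since m = R²·13 − (-37)²:  R² = (1369 + -1044) / 13 = 25
R = √25 = 5  ⇒  r_B = 5 − 1 = 4

rB=4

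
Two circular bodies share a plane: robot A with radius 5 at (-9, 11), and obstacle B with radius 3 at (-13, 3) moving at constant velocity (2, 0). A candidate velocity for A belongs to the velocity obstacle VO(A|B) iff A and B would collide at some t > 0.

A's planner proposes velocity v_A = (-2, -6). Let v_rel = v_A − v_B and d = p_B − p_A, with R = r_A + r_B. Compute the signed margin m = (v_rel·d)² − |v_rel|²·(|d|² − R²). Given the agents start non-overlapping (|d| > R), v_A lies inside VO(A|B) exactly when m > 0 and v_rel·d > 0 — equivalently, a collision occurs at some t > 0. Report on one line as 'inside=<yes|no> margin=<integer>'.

d = (-4, -8),  |d|² = 80;  R = 5+3 = 8,  c = 80−8² = 16
v_rel = (-4, -6),  |v_rel|² = 52;  v_rel·d = (-4)·(-4) + (-6)·(-8) = 64
52·t² − 128·t + 16 = 0  ⇒  m = 64² − 52·16 = 3264
m = 3264 > 0,  v_rel·d = 64 > 0  ⇒  inside

inside=yes margin=3264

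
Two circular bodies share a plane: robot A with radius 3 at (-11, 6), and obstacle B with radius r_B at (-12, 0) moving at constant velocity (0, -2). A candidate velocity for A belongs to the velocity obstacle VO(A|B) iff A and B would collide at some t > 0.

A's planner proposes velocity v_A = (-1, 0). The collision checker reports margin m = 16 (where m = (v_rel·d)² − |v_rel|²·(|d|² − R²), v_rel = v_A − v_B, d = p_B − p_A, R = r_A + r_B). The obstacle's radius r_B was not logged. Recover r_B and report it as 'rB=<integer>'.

m = 16
d = (-1, -6);  v_rel = (-1, 2),  |v_rel|² = 5
v_rel×d = (-1)·(-6) − (2)·(-1) = 8
since m = R²·5 − 8²:  R² = (64 + 16) / 5 = 16
R = √16 = 4  ⇒  r_B = 4 − 3 = 1

rB=1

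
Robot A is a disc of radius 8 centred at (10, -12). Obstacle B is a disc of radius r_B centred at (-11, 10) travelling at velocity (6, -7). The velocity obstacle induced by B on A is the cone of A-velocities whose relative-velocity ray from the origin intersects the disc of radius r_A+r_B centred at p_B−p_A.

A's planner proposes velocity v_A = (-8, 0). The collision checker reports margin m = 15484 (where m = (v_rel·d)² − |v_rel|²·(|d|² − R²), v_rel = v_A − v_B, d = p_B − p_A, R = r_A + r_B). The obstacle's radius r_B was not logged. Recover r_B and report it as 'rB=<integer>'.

m = 15484
d = (-21, 22);  v_rel = (-14, 7),  |v_rel|² = 245
v_rel×d = (-14)·(22) − (7)·(-21) = -161
since m = R²·245 − (-161)²:  R² = (25921 + 15484) / 245 = 169
R = √169 = 13  ⇒  r_B = 13 − 8 = 5

rB=5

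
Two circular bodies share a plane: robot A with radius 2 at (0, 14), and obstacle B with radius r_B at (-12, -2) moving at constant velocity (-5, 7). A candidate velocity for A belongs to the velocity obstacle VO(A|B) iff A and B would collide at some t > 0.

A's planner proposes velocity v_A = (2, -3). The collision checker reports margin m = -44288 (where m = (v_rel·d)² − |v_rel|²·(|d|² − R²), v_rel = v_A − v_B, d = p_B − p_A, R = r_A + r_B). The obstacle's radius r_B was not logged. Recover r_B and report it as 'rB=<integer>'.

m = -44288
d = (-12, -16);  v_rel = (7, -10),  |v_rel|² = 149
v_rel×d = (7)·(-16) − (-10)·(-12) = -232
since m = R²·149 − (-232)²:  R² = (53824 + -44288) / 149 = 64
R = √64 = 8  ⇒  r_B = 8 − 2 = 6

rB=6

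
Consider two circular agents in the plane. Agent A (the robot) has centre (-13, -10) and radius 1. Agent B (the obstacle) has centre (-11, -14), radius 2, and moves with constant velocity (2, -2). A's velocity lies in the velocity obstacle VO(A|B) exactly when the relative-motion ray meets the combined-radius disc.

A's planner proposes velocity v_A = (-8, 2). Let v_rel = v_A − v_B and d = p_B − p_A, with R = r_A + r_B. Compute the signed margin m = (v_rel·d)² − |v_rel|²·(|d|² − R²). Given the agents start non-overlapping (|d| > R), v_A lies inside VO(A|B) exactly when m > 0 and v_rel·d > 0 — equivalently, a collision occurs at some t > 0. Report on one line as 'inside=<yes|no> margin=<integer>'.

d = (2, -4),  |d|² = 20;  R = 1+2 = 3,  c = 20−3² = 11
v_rel = (-10, 4),  |v_rel|² = 116;  v_rel·d = (-10)·(2) + (4)·(-4) = -36
116·t² + 72·t + 11 = 0  ⇒  m = (-36)² − 116·11 = 20
m = 20 > 0,  v_rel·d = -36 < 0  ⇒  outside

inside=no margin=20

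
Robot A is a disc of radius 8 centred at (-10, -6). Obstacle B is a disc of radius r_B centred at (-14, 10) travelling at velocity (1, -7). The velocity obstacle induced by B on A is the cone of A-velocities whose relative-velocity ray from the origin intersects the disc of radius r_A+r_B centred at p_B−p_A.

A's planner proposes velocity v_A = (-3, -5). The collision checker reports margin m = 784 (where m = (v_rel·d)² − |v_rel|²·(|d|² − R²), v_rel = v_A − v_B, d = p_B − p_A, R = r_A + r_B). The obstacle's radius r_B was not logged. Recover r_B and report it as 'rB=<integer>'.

m = 784
d = (-4, 16);  v_rel = (-4, 2),  |v_rel|² = 20
v_rel×d = (-4)·(16) − (2)·(-4) = -56
since m = R²·20 − (-56)²:  R² = (3136 + 784) / 20 = 196
R = √196 = 14  ⇒  r_B = 14 − 8 = 6

rB=6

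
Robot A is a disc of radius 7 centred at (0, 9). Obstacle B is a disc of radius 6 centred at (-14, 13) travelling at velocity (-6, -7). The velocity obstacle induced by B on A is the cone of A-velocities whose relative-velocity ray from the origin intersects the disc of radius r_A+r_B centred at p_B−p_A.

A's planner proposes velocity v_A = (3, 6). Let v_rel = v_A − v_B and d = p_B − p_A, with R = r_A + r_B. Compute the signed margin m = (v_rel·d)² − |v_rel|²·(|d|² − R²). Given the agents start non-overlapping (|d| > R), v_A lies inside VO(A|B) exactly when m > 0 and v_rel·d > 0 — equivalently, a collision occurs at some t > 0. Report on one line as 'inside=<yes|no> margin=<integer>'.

d = (-14, 4),  |d|² = 212;  R = 7+6 = 13,  c = 212−13² = 43
v_rel = (9, 13),  |v_rel|² = 250;  v_rel·d = (9)·(-14) + (13)·(4) = -74
250·t² + 148·t + 43 = 0  ⇒  m = (-74)² − 250·43 = -5274
m = -5274 < 0,  v_rel·d = -74 < 0  ⇒  outside

inside=no margin=-5274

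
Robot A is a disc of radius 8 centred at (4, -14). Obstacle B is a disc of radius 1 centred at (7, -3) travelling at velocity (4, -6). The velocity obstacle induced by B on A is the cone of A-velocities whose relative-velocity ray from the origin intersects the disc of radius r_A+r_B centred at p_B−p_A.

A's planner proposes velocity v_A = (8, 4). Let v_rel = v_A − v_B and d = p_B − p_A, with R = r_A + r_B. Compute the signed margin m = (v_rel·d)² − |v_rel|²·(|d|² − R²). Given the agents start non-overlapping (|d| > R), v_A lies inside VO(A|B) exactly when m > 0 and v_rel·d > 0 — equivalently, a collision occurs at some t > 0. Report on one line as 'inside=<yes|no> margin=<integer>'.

d = (3, 11),  |d|² = 130;  R = 8+1 = 9,  c = 130−9² = 49
v_rel = (4, 10),  |v_rel|² = 116;  v_rel·d = (4)·(3) + (10)·(11) = 122
116·t² − 244·t + 49 = 0  ⇒  m = 122² − 116·49 = 9200
m = 9200 > 0,  v_rel·d = 122 > 0  ⇒  inside

inside=yes margin=9200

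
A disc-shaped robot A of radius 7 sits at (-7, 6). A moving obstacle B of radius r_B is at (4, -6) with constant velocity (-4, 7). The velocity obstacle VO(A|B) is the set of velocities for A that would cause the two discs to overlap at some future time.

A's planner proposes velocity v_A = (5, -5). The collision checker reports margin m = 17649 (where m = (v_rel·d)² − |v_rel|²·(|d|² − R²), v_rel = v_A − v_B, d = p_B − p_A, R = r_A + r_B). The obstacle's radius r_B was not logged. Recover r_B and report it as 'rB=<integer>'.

m = 17649
d = (11, -12);  v_rel = (9, -12),  |v_rel|² = 225
v_rel×d = (9)·(-12) − (-12)·(11) = 24
since m = R²·225 − 24²:  R² = (576 + 17649) / 225 = 81
R = √81 = 9  ⇒  r_B = 9 − 7 = 2

rB=2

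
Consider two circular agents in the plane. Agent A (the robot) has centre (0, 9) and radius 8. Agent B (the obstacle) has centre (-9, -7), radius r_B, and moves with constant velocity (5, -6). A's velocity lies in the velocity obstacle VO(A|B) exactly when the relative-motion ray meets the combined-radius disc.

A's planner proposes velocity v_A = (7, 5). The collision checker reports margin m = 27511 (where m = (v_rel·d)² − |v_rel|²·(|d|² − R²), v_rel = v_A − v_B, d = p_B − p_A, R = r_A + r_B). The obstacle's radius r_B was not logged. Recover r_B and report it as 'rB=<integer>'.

m = 27511
d = (-9, -16);  v_rel = (2, 11),  |v_rel|² = 125
v_rel×d = (2)·(-16) − (11)·(-9) = 67
since m = R²·125 − 67²:  R² = (4489 + 27511) / 125 = 256
R = √256 = 16  ⇒  r_B = 16 − 8 = 8

rB=8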